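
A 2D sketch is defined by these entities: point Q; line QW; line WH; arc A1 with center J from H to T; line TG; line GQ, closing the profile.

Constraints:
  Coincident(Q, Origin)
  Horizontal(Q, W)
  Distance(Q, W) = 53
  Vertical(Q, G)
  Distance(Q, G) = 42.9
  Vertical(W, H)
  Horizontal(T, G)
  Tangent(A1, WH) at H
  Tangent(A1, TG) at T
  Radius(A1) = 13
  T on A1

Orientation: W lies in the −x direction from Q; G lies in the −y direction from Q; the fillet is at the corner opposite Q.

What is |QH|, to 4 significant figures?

60.85

Q is at the origin; QW is horizontal with |QW| = 53.0 and W on the −x side, so W = (-53.00, 0.000). Q and G share the same x with |QG| = 42.9 and G on the −y side, so G = (0.000, -42.90). The virtual corner opposite Q is at (-53.00, -42.90). Tangency of A1 to WH means the radius JH is perpendicular to WH and A1 meets TG tangentially, so JT is at right angles to TG, with radius 13.0, so the center J sits 13.0 in from both sides at J = (-40.00, -29.90). That places the tangent points at H = (-53.00, -29.90) on WH and T = (-40.00, -42.90) on TG. Then |QH| = |H − Q| = 60.85.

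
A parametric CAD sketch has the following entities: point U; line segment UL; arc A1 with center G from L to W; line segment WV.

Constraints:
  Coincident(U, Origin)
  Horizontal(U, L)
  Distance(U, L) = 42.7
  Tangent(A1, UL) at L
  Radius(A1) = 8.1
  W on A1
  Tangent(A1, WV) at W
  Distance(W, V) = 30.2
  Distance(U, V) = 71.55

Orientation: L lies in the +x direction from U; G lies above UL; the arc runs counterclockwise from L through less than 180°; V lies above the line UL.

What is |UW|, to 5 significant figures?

49.861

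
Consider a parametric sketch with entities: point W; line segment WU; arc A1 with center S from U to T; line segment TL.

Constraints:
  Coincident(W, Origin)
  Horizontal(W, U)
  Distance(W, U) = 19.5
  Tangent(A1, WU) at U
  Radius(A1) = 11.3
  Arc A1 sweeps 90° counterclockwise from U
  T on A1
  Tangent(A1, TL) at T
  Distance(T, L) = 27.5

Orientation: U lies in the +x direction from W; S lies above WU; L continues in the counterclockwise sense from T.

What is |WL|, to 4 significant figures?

49.54

W is at the origin; W and U share the same y with |WU| = 19.5 and U on the +x side, so U = (19.50, 0.000). The tangent condition forces SU to be normal to WU, so S = U + (0, 11.3) = (19.50, 11.30). On A1, U sits at bearing -90° from S; a 90° counterclockwise sweep puts T at bearing 0°, so T = S + 11.3·(cos 0°, sin 0°) = (30.80, 11.30). The tangent condition forces ST to be normal to TL, so TL runs along (−sin 0°, cos 0°); with |TL| = 27.5, L = (30.80, 38.80). Then |WL| = |L − W| = 49.54.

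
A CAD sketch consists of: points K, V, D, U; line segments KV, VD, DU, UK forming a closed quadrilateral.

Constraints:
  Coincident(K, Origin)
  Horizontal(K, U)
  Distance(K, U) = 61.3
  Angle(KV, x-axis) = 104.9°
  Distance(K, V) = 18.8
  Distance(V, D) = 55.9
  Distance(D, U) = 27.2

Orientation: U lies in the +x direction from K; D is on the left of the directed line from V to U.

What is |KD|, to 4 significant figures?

56.49

Checks: |KU| = 61.30 ✓; |KV| = 18.80 ✓; |VD| = 55.90 ✓; |DU| = 27.20 ✓.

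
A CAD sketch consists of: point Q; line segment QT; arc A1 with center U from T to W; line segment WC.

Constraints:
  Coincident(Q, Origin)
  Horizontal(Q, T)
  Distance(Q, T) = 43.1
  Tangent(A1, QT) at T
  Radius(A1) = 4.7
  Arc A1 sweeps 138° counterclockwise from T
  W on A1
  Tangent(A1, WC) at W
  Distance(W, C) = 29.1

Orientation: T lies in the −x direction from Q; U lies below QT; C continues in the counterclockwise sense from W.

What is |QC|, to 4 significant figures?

37.03

Q is at the origin; Q and T share the same y with |QT| = 43.1 and T on the −x side, so T = (-43.10, 0.000). Tangency of A1 to QT means the radius UT is perpendicular to QT, so U = T + (0, -4.7) = (-43.10, -4.700). On A1, T sits at bearing 90° from U; a 138° counterclockwise sweep puts W at bearing 228°, so W = U + 4.7·(cos 228°, sin 228°) = (-46.24, -8.193). A1 meets WC tangentially, so UW is at right angles to WC, so WC runs along (−sin 228°, cos 228°); with |WC| = 29.1, C = (-24.62, -27.66). Then |QC| = |C − Q| = 37.03.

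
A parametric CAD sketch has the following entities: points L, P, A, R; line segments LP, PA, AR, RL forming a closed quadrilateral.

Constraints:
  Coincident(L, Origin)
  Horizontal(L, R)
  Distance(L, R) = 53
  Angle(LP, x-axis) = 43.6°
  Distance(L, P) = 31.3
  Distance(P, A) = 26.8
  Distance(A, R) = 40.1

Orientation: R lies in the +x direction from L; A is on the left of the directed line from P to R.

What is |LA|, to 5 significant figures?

58.074

Checks: LP at 43.60° ✓; |PA| = 26.80 ✓; |AR| = 40.10 ✓.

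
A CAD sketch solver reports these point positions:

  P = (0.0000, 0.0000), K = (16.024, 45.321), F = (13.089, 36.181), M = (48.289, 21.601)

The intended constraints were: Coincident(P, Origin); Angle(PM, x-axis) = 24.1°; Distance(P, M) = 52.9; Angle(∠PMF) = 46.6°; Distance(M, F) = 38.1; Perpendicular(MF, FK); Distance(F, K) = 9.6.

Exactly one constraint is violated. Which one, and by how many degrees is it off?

Perpendicular(MF, FK) — off by 4.70°.

P = (0.00, 0.00) ✓; PM at 24.10° ✓; |PM| = 52.90 ✓; ∠PMF = 46.60° ✓; |MF| = 38.10 ✓; ∠(MF, FK) = 85.30° ✗; |FK| = 9.600 ✓.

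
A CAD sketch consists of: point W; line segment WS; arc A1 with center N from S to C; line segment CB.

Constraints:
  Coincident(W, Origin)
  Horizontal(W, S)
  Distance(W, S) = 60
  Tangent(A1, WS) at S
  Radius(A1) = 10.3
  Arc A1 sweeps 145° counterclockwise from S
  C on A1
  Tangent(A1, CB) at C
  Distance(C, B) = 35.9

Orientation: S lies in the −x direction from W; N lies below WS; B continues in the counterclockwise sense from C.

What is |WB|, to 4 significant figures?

53.66

On A1, S sits at bearing 90° from N; a 145° counterclockwise sweep puts C at bearing 235°, so C = N + 10.3·(cos 235°, sin 235°) = (-65.91, -18.74). Tangency of A1 to CB means the radius NC is perpendicular to CB, so CB runs along (−sin 235°, cos 235°); with |CB| = 35.9, B = (-36.50, -39.33). Then |WB| = |B − W| = 53.66.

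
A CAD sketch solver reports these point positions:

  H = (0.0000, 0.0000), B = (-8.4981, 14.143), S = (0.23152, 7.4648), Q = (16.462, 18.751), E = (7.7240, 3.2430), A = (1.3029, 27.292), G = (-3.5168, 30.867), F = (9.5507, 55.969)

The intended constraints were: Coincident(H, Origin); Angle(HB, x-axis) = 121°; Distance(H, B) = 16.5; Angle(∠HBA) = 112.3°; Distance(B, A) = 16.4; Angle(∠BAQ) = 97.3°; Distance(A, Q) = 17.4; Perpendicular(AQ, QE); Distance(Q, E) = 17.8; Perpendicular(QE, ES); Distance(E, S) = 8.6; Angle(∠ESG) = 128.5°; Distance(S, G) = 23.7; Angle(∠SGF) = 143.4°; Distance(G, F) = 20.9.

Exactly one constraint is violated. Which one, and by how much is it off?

Distance(G, F) = 20.9 — off by 7.40.

H = (0.00, 0.00) ✓; HB at 121.0° ✓; |HB| = 16.50 ✓; ∠HBA = 112.3° ✓; |BA| = 16.40 ✓; ∠BAQ = 97.30° ✓; |AQ| = 17.40 ✓; ∠(AQ, QE) = 90.00° ✓; |QE| = 17.80 ✓; ∠(QE, ES) = 90.00° ✓; |ES| = 8.600 ✓; ∠ESG = 128.5° ✓; |SG| = 23.70 ✓; ∠SGF = 143.4° ✓; |GF| = 28.30 ✗.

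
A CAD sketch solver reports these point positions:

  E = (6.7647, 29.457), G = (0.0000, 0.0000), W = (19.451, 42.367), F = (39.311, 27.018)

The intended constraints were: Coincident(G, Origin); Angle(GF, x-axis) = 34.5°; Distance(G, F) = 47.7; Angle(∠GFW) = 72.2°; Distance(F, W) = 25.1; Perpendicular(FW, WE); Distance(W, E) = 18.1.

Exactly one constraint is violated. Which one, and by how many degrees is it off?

Perpendicular(FW, WE) — off by 6.80°.

G = (0.00, 0.00) ✓; GF at 34.50° ✓; |GF| = 47.70 ✓; ∠GFW = 72.20° ✓; |FW| = 25.10 ✓; ∠(FW, WE) = 83.20° ✗; |WE| = 18.10 ✓.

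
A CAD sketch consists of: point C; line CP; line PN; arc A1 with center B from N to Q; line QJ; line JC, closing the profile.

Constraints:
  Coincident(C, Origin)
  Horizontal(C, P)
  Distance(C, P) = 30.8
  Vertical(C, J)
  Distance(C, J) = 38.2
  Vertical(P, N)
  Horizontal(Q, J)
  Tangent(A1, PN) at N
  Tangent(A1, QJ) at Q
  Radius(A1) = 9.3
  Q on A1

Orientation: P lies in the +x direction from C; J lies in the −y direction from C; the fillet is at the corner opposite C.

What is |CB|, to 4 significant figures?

36.02

C is at the origin; C and P share the same y with |CP| = 30.8 and P on the +x side, so P = (30.80, 0.000). CJ is vertical with |CJ| = 38.2 and J on the −y side, so J = (0.000, -38.20). The virtual corner opposite C is at (30.80, -38.20). A1 meets PN tangentially, so BN is at right angles to PN and A1 meets QJ tangentially, so BQ is at right angles to QJ, with radius 9.3, so the center B sits 9.3 in from both sides at B = (21.50, -28.90). Then |CB| = |B − C| = 36.02.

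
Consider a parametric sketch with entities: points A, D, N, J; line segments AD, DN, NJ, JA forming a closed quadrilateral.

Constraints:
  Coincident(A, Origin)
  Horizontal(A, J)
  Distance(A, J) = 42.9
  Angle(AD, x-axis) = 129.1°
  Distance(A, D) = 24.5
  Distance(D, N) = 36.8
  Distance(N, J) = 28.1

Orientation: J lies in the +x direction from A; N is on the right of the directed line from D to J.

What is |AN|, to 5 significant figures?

14.976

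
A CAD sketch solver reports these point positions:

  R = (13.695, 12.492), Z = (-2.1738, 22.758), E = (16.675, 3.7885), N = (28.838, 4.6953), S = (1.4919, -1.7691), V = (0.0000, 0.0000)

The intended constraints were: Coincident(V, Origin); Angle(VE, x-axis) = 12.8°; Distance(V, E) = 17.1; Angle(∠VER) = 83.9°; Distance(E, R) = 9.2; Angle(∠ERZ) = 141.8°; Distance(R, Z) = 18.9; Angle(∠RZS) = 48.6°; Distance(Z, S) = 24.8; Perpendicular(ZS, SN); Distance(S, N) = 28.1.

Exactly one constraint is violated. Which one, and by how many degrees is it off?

Perpendicular(ZS, SN) — off by 4.80°.

V = (0.00, 0.00) ✓; VE at 12.80° ✓; |VE| = 17.10 ✓; ∠VER = 83.90° ✓; |ER| = 9.200 ✓; ∠ERZ = 141.8° ✓; |RZ| = 18.90 ✓; ∠RZS = 48.60° ✓; |ZS| = 24.80 ✓; ∠(ZS, SN) = 94.80° ✗; |SN| = 28.10 ✓.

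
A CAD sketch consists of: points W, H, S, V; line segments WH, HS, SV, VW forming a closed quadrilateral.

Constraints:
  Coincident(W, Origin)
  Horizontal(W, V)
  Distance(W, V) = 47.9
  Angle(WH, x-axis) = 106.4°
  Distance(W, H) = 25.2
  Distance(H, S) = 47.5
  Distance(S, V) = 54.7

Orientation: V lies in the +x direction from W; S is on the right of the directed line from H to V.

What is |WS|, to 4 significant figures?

23.08

Checks: |HS| = 47.50 ✓; |SV| = 54.70 ✓.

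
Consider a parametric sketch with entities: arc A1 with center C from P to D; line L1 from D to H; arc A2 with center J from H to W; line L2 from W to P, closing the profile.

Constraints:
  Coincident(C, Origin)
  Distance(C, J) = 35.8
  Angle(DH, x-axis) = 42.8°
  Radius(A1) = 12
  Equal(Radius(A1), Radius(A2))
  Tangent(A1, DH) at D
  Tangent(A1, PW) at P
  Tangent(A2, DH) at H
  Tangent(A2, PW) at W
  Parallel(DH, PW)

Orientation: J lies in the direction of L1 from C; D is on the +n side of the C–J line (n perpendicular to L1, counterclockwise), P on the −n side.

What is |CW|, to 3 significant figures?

37.8

Tangency of A1 to both parallel lines with radius 12.0 puts D and P at C ± 12.0·n: D = (-8.15, 8.80), P = (8.15, -8.80). Equal radii place H and W the same way about J: H = J + 12.0·n = (18.1, 33.1), W = J − 12.0·n = (34.4, 15.5). Then |CW| = |W − C| = 37.8.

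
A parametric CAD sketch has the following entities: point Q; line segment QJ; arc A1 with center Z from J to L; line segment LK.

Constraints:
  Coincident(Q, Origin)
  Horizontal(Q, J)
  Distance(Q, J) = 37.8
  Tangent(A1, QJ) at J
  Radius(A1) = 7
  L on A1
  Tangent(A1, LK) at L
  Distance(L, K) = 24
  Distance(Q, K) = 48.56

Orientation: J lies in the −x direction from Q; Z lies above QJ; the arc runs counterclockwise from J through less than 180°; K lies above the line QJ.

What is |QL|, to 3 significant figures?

32.2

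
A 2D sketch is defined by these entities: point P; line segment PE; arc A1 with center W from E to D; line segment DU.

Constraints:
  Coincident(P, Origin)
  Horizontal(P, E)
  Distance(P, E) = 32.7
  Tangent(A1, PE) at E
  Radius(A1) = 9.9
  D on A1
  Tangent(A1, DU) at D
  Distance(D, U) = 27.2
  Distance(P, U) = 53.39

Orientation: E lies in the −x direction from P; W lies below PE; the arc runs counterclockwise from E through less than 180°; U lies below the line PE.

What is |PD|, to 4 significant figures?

44.03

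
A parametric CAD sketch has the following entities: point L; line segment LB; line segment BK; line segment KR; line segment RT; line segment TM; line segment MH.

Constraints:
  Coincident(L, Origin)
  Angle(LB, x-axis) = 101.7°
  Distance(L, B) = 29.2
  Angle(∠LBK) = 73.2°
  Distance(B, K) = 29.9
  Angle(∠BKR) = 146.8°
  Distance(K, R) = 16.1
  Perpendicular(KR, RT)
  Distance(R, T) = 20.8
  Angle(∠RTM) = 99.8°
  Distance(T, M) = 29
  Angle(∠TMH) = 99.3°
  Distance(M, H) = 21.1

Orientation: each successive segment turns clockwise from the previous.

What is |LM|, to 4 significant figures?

13.60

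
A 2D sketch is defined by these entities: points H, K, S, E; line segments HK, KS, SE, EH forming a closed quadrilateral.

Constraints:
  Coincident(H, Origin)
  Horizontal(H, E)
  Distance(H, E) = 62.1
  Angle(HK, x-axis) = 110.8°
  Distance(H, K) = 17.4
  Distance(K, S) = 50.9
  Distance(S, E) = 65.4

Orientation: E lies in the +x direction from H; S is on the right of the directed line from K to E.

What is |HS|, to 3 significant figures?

33.7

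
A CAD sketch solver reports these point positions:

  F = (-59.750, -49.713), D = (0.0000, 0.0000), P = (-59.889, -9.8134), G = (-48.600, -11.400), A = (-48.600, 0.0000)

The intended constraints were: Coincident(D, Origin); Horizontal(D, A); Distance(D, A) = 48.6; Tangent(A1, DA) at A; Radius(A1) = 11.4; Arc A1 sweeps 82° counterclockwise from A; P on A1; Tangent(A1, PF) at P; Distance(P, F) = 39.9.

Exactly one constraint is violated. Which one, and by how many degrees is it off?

Tangent(A1, PF) at P — off by 8.20°.

D = (0.00, 0.00) ✓; D.y = 0.00, A.y = 0.00 ✓; |DA| = 48.60 ✓; ∠(GA, AD) = 90.00° ✓; |GA| = 11.40 ✓; bearing(G→P) − bearing(G→A) = 82.00° ✓; |GP| = 11.40 ✓; ∠(GP, PF) = 81.80° ✗; |PF| = 39.90 ✓.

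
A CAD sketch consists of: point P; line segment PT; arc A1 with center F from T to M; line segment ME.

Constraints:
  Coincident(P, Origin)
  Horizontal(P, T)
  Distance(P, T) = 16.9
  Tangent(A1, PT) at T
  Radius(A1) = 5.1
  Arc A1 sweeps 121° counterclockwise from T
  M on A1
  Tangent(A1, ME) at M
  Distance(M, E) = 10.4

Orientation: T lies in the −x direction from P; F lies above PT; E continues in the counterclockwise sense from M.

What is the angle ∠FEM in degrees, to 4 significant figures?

26.12°

P is at the origin; P and T share the same y with |PT| = 16.9 and T on the −x side, so T = (-16.90, 0.000). Tangency of A1 to PT means the radius FT is perpendicular to PT, so F = T + (0, 5.1) = (-16.90, 5.100). On A1, T sits at bearing -90° from F; a 121° counterclockwise sweep puts M at bearing 31°, so M = F + 5.1·(cos 31°, sin 31°) = (-12.53, 7.727). The tangent condition forces FM to be normal to ME, so ME runs along (−sin 31°, cos 31°); with |ME| = 10.4, E = (-17.88, 16.64). Then cos ∠FEM = EF·EM / (|EF||EM|), giving 26.12°.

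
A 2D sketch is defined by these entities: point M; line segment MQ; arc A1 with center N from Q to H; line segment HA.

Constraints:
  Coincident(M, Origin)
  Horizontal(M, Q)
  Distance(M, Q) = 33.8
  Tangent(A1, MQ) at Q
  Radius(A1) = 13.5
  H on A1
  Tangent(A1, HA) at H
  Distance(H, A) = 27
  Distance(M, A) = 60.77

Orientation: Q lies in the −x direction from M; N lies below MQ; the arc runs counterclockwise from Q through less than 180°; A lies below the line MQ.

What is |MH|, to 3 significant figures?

49.6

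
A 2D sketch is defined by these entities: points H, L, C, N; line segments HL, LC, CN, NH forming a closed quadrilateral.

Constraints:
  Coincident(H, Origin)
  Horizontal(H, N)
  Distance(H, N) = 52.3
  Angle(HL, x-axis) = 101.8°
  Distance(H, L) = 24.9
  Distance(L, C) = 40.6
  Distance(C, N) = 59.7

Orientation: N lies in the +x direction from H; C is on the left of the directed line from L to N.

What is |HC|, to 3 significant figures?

57.9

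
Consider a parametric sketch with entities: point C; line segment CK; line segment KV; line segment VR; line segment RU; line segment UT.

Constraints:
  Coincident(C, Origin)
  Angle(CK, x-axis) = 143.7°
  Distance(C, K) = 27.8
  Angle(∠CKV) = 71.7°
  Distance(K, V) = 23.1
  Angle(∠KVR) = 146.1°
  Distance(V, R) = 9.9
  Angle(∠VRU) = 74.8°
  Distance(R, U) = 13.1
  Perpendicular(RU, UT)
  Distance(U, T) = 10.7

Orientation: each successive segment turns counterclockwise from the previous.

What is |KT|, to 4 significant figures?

15.61

∠VRU = 74.8° gives RU at 31.10° from the x-axis; with |RU| = 13.1, U = (-15.61, -8.266). The perpendicularity gives UT at right angles to RU, so UT runs at 121.1°; with |UT| = 10.7, T = (-21.14, 0.8960). Then |KT| = |T − K| = 15.61.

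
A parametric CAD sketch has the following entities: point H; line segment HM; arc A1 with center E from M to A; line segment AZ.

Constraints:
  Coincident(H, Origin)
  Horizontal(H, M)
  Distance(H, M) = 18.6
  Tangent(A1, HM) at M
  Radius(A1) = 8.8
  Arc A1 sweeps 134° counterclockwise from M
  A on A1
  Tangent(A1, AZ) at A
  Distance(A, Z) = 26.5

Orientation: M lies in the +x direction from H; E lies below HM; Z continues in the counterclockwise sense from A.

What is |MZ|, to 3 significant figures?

36.1

H is at the origin; H and M share the same y with |HM| = 18.6 and M on the +x side, so M = (18.6, 0.00). Since A1 is tangent to HM there, EM ⟂ HM, so E = M + (0, -8.8) = (18.6, -8.80). On A1, M sits at bearing 90° from E; a 134° counterclockwise sweep puts A at bearing 224°, so A = E + 8.8·(cos 224°, sin 224°) = (12.3, -14.9). Tangency of A1 to AZ means the radius EA is perpendicular to AZ, so AZ runs along (−sin 224°, cos 224°); with |AZ| = 26.5, Z = (30.7, -34.0). Then |MZ| = |Z − M| = 36.1.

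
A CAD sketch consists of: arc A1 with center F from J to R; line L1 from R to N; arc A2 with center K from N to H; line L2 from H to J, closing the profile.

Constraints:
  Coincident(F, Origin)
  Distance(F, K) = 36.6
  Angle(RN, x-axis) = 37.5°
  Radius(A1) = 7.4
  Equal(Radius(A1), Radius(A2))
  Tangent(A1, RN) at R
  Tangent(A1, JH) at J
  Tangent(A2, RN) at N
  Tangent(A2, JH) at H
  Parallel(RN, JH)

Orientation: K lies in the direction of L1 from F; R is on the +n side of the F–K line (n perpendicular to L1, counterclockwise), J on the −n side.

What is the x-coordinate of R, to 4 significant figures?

-4.505

The slot axis is L1's direction at 37.5°, so u = (cos 37.5°, sin 37.5°) = (0.7934, 0.6088) and n = (−sin 37.5°, cos 37.5°) = (-0.6088, 0.7934). F is at the origin and K lies 36.6 along u from F, so K = 36.6·u = (29.04, 22.28). Tangency of A1 to both parallel lines with radius 7.4 puts R and J at F ± 7.4·n: R = (-4.505, 5.871), J = (4.505, -5.871). So R.x = -4.505.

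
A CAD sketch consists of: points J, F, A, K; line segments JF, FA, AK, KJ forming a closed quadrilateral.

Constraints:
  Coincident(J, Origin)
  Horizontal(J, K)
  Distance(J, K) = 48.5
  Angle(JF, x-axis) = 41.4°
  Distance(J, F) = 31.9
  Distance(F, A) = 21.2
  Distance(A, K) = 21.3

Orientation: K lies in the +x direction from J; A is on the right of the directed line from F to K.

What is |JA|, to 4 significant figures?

27.20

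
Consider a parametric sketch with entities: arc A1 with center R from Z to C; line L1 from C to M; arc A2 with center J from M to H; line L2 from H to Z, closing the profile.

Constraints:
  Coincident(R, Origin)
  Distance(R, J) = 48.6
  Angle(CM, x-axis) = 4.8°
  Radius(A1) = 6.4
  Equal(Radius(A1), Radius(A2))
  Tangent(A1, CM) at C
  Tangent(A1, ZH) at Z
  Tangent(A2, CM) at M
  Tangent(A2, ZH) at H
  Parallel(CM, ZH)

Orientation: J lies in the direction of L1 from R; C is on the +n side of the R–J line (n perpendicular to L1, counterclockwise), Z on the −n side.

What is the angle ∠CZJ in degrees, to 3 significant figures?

82.5°

The slot axis is L1's direction at 4.8°, so u = (cos 4.8°, sin 4.8°) = (0.996, 0.0837) and n = (−sin 4.8°, cos 4.8°) = (-0.0837, 0.996). R is at the origin and J lies 48.6 along u from R, so J = 48.6·u = (48.4, 4.07). Tangency of A1 to both parallel lines with radius 6.4 puts C and Z at R ± 6.4·n: C = (-0.536, 6.38), Z = (0.536, -6.38). Then cos ∠CZJ = ZC·ZJ / (|ZC||ZJ|), giving 82.5°.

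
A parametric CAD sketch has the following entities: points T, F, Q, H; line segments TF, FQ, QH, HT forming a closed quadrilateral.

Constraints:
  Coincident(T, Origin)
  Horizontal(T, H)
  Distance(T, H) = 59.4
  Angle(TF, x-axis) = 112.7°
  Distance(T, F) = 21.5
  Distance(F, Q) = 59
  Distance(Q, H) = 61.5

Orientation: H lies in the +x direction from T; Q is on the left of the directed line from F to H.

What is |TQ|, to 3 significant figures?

68.4

Checks: |FQ| = 59.00 ✓; |QH| = 61.50 ✓.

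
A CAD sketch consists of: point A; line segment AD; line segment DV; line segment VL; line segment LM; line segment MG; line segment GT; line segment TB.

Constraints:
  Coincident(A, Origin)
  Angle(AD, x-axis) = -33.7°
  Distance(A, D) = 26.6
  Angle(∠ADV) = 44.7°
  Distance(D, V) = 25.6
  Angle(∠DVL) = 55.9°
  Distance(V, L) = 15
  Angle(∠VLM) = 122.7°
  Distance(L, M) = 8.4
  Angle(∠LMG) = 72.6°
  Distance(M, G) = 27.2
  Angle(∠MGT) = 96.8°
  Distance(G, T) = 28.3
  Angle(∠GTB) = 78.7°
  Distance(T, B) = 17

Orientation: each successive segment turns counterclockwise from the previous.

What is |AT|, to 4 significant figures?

37.26

∠LMG = 72.6° gives MG at 30.40° from the x-axis; with |MG| = 27.2, G = (31.86, 5.162). ∠MGT = 96.8° gives GT at 113.6° from the x-axis; with |GT| = 28.3, T = (20.53, 31.10). Then |AT| = |T − A| = 37.26.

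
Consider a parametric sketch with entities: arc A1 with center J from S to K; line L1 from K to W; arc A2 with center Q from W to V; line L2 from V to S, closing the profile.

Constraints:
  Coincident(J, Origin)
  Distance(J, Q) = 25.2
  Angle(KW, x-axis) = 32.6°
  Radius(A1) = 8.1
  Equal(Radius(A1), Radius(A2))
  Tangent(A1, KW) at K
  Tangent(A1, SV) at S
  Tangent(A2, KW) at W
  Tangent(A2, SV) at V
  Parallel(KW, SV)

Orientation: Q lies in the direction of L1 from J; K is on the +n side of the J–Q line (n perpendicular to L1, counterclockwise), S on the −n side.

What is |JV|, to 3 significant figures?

26.5

The slot axis is L1's direction at 32.6°, so u = (cos 32.6°, sin 32.6°) = (0.842, 0.539) and n = (−sin 32.6°, cos 32.6°) = (-0.539, 0.842). J is at the origin and Q lies 25.2 along u from J, so Q = 25.2·u = (21.2, 13.6). Tangency of A1 to both parallel lines with radius 8.1 puts K and S at J ± 8.1·n: K = (-4.36, 6.82), S = (4.36, -6.82). Equal radii place W and V the same way about Q: W = Q + 8.1·n = (16.9, 20.4), V = Q − 8.1·n = (25.6, 6.75). Then |JV| = |V − J| = 26.5.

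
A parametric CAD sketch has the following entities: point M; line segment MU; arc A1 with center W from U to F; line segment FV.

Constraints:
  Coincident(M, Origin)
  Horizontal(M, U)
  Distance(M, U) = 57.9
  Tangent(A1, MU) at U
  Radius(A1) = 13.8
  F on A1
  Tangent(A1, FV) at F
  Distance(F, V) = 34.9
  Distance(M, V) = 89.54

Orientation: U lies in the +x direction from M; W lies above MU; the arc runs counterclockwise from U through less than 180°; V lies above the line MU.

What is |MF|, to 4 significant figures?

72.52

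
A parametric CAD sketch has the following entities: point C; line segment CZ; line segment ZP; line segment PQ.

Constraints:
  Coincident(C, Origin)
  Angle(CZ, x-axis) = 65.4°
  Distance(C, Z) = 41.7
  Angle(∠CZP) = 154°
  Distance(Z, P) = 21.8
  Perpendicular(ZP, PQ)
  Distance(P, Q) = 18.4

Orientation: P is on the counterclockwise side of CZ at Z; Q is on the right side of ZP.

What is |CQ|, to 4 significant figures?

69.71

∠CZP = 154.0°, so ZP runs at 65.4° + (180° − 154.0°) = 91.40° from the x-axis; with |ZP| = 21.8, P = Z + 21.8·(cos 91.40°, sin 91.40°) = (16.83, 59.71). ZP is perpendicular to PQ; with |PQ| = 18.4 on the right of ZP, Q = P + 18.4·(0.9997, 0.02443) = (35.22, 60.16). Then |CQ| = |Q − C| = 69.71.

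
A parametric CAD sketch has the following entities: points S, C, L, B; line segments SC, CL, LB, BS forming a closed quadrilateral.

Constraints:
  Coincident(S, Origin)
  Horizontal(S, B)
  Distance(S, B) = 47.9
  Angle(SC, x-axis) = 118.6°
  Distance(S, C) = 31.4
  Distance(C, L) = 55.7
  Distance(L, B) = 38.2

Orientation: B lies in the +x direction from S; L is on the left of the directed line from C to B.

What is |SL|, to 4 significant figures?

54.57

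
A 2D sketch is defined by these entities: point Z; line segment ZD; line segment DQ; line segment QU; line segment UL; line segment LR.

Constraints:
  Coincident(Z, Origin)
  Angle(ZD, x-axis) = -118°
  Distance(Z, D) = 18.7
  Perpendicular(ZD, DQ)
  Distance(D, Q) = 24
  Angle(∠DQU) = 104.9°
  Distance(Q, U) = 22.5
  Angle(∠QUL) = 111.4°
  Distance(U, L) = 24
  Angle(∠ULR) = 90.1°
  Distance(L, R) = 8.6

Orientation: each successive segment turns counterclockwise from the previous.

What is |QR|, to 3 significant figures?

34.5

Z is at the origin; ZD runs at -118.0° with length 18.7, so D = (-8.78, -16.5). ZD is perpendicular to DQ, so DQ runs at -28.0°; with |DQ| = 24.0, Q = (12.4, -27.8). ∠DQU = 104.9° gives QU at 47.1° from the x-axis; with |QU| = 22.5, U = (27.7, -11.3). ∠QUL = 111.4° gives UL at 116° from the x-axis; with |UL| = 24.0, L = (17.3, 10.3). ∠ULR = 90.1° gives LR at -154° from the x-axis; with |LR| = 8.6, R = (9.56, 6.61). Then |QR| = |R − Q| = 34.5.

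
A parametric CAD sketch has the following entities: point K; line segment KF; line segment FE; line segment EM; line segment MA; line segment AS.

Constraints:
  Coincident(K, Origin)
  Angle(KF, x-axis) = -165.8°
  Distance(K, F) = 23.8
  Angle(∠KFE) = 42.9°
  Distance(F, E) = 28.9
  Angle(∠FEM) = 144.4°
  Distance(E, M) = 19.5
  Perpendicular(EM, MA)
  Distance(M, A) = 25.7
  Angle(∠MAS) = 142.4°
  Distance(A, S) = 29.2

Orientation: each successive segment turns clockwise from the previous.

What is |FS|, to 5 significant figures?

40.729

K is at the origin; KF runs at -165.8° with length 23.8, so F = (-23.073, -5.8383). ∠KFE = 42.9° gives FE at 57.100° from the x-axis; with |FE| = 28.9, E = (-7.3751, 18.427). ∠FEM = 144.4° gives EM at 21.500° from the x-axis; with |EM| = 19.5, M = (10.768, 25.573). EM ⟂ MA, so MA runs at -68.500°; with |MA| = 25.7, A = (20.187, 1.6617). ∠MAS = 142.4° gives AS at -106.10° from the x-axis; with |AS| = 29.2, S = (12.090, -26.393). Then |FS| = |S − F| = 40.729.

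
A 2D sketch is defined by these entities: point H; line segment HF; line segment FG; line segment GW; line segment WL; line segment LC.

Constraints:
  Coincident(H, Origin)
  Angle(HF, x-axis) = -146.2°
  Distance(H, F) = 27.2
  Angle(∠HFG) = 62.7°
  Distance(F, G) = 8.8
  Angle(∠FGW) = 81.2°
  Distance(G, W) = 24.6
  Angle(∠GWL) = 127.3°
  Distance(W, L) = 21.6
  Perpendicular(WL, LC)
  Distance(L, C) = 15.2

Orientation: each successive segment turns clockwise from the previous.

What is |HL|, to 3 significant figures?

28.4

H is at the origin; HF runs at -146.2° with length 27.2, so F = (-22.6, -15.1). ∠HFG = 62.7° gives FG at 96.5° from the x-axis; with |FG| = 8.8, G = (-23.6, -6.39). ∠FGW = 81.2° gives GW at -2.30° from the x-axis; with |GW| = 24.6, W = (0.981, -7.38). ∠GWL = 127.3° gives WL at -55.0° from the x-axis; with |WL| = 21.6, L = (13.4, -25.1). Then |HL| = |L − H| = 28.4.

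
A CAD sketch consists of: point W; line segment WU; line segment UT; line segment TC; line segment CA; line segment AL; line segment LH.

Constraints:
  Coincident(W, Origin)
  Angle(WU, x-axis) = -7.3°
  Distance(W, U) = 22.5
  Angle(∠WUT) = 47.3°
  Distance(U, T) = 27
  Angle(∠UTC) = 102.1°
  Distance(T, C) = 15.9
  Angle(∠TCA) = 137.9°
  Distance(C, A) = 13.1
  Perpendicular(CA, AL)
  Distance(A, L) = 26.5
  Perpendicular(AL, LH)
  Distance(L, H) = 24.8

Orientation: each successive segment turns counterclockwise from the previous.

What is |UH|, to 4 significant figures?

15.38

W is at the origin; WU runs at -7.3° with length 22.5, so U = (22.32, -2.859). ∠WUT = 47.3° gives UT at 125.4° from the x-axis; with |UT| = 27.0, T = (6.677, 19.15). ∠UTC = 102.1° gives TC at -156.7° from the x-axis; with |TC| = 15.9, C = (-7.926, 12.86). ∠TCA = 137.9° gives CA at -114.6° from the x-axis; with |CA| = 13.1, A = (-13.38, 0.9493). CA ⟂ AL, so AL runs at -24.60°; with |AL| = 26.5, L = (10.72, -10.08). The perpendicularity gives LH at right angles to AL, so LH runs at 65.40°; with |LH| = 24.8, H = (21.04, 12.47). Then |UH| = |H − U| = 15.38.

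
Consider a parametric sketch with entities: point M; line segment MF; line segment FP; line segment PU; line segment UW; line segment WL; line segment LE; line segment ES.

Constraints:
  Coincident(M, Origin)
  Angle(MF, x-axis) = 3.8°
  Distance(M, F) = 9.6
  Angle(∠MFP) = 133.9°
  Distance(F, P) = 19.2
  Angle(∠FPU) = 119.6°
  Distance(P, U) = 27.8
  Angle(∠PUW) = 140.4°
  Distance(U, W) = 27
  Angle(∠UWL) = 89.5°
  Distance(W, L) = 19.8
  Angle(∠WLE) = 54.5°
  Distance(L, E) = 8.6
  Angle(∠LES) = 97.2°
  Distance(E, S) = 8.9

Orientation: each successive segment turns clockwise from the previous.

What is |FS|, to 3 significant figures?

51.6

M is at the origin; MF runs at 3.8° with length 9.6, so F = (9.58, 0.636). ∠MFP = 133.9° gives FP at -42.3° from the x-axis; with |FP| = 19.2, P = (23.8, -12.3). ∠FPU = 119.6° gives PU at -103° from the x-axis; with |PU| = 27.8, U = (17.7, -39.4). ∠PUW = 140.4° gives UW at -142° from the x-axis; with |UW| = 27.0, W = (-3.69, -55.9). ∠UWL = 89.5° gives WL at 127° from the x-axis; with |WL| = 19.8, L = (-15.7, -40.1). ∠WLE = 54.5° gives LE at 1.70° from the x-axis; with |LE| = 8.6, E = (-7.07, -39.9). ∠LES = 97.2° gives ES at -81.1° from the x-axis; with |ES| = 8.9, S = (-5.69, -48.7). Then |FS| = |S − F| = 51.6.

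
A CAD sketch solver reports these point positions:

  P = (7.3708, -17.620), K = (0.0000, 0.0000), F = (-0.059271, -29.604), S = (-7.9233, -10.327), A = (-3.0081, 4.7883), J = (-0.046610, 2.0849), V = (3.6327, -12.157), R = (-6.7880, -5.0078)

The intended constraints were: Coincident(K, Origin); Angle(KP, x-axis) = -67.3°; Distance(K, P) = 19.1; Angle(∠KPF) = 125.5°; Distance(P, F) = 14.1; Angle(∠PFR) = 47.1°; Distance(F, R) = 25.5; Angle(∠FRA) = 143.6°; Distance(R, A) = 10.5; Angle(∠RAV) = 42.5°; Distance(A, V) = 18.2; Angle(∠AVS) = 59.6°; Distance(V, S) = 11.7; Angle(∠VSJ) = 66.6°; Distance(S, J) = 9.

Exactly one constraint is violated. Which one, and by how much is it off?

Distance(S, J) = 9 — off by 5.70.

K = (0.00, 0.00) ✓; KP at -67.30° ✓; |KP| = 19.10 ✓; ∠KPF = 125.5° ✓; |PF| = 14.10 ✓; ∠PFR = 47.10° ✓; |FR| = 25.50 ✓; ∠FRA = 143.6° ✓; |RA| = 10.50 ✓; ∠RAV = 42.50° ✓; |AV| = 18.20 ✓; ∠AVS = 59.60° ✓; |VS| = 11.70 ✓; ∠VSJ = 66.60° ✓; |SJ| = 14.70 ✗.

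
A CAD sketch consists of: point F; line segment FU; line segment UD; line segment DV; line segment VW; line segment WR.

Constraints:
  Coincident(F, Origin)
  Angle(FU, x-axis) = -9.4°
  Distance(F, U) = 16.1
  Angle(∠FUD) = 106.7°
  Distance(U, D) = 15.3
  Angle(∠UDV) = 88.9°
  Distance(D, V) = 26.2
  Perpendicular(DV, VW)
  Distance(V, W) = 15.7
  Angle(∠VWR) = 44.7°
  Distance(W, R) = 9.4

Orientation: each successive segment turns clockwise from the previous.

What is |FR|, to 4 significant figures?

11.26

F is at the origin; FU runs at -9.4° with length 16.1, so U = (15.88, -2.630). ∠FUD = 106.7° gives UD at -82.70° from the x-axis; with |UD| = 15.3, D = (17.83, -17.81). ∠UDV = 88.9° gives DV at -173.8° from the x-axis; with |DV| = 26.2, V = (-8.219, -20.64). The perpendicularity gives VW at right angles to DV, so VW runs at 96.20°; with |VW| = 15.7, W = (-9.914, -5.027). ∠VWR = 44.7° gives WR at -39.10° from the x-axis; with |WR| = 9.4, R = (-2.620, -10.96). Then |FR| = |R − F| = 11.26.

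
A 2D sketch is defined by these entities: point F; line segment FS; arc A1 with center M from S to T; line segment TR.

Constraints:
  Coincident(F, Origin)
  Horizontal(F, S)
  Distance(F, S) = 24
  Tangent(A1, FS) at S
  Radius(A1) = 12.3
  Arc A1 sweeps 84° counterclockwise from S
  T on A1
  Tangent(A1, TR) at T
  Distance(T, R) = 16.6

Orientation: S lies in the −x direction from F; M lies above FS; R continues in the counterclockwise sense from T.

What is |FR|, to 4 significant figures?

29.29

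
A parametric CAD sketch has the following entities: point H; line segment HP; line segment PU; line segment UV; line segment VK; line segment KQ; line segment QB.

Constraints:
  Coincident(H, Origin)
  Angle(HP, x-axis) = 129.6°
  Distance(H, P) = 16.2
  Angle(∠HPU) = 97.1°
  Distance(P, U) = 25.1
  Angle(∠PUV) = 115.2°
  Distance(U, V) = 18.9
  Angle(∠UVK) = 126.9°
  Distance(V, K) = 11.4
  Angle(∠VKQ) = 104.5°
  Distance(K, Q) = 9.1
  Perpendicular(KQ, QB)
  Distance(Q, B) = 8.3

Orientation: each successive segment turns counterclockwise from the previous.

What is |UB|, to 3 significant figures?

17.5

∠VKQ = 104.5° gives KQ at 45.9° from the x-axis; with |KQ| = 9.1, Q = (-12.8, -18.8). KQ ⟂ QB, so QB runs at 136°; with |QB| = 8.3, B = (-18.8, -13.1). Then |UB| = |B − U| = 17.5.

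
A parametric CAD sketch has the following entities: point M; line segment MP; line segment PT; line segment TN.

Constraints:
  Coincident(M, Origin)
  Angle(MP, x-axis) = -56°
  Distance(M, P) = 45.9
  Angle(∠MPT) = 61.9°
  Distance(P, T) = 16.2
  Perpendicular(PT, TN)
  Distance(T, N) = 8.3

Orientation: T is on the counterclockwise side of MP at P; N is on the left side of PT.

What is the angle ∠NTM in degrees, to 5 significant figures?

7.6236°

∠MPT = 61.9°, so PT runs at -56.0° + (180° − 61.9°) = 62.100° from the x-axis; with |PT| = 16.2, T = P + 16.2·(cos 62.100°, sin 62.100°) = (33.247, -23.736). The perpendicularity gives TN at right angles to PT; with |TN| = 8.3 on the left of PT, N = T + 8.3·(-0.88377, 0.46793) = (25.912, -19.852). Then cos ∠NTM = TN·TM / (|TN||TM|), giving 7.6236°.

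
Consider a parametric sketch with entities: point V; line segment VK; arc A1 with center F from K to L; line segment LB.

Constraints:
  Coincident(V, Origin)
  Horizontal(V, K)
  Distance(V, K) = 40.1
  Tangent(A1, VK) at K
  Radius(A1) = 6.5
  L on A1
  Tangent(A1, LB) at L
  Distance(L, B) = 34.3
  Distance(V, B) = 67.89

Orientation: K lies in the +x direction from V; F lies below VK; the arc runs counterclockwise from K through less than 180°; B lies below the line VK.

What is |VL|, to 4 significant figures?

36.65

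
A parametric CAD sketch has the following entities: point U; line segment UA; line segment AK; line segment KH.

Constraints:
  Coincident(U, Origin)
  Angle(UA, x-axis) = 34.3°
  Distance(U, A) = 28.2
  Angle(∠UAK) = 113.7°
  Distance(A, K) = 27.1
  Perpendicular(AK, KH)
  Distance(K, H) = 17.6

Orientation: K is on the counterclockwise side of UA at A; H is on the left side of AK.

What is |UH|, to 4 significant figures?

39.30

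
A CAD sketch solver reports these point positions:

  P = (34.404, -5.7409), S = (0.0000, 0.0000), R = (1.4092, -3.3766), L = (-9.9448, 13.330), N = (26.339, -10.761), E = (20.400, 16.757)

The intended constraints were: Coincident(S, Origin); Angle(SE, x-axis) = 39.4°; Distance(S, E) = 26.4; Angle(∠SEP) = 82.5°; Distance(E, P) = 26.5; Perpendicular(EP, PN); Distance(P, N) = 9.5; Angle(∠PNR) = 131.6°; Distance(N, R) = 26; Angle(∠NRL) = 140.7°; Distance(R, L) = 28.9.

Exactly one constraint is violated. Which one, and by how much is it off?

Distance(R, L) = 28.9 — off by 8.70.

S = (0.00, 0.00) ✓; SE at 39.40° ✓; |SE| = 26.40 ✓; ∠SEP = 82.50° ✓; |EP| = 26.50 ✓; ∠(EP, PN) = 90.00° ✓; |PN| = 9.500 ✓; ∠PNR = 131.6° ✓; |NR| = 26.00 ✓; ∠NRL = 140.7° ✓; |RL| = 20.20 ✗.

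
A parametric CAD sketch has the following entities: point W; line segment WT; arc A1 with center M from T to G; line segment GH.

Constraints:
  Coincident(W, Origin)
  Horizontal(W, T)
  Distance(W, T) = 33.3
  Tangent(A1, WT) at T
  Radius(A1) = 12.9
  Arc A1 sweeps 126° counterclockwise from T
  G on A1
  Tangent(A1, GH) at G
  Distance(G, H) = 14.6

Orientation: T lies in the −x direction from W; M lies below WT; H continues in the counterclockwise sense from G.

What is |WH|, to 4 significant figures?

47.74

On A1, T sits at bearing 90° from M; a 126° counterclockwise sweep puts G at bearing 216°, so G = M + 12.9·(cos 216°, sin 216°) = (-43.74, -20.48). A1 meets GH tangentially, so MG is at right angles to GH, so GH runs along (−sin 216°, cos 216°); with |GH| = 14.6, H = (-35.15, -32.29). Then |WH| = |H − W| = 47.74.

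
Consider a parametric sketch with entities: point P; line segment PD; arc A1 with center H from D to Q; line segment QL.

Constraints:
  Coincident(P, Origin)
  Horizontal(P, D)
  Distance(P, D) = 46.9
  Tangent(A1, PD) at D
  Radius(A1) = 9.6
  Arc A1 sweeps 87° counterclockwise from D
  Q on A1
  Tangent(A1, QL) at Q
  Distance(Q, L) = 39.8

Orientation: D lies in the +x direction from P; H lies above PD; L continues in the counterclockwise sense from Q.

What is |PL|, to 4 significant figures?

76.26

On A1, D sits at bearing -90° from H; an 87° counterclockwise sweep puts Q at bearing -3°, so Q = H + 9.6·(cos -3°, sin -3°) = (56.49, 9.098). Since A1 is tangent to QL there, HQ ⟂ QL, so QL runs along (−sin -3°, cos -3°); with |QL| = 39.8, L = (58.57, 48.84). Then |PL| = |L − P| = 76.26.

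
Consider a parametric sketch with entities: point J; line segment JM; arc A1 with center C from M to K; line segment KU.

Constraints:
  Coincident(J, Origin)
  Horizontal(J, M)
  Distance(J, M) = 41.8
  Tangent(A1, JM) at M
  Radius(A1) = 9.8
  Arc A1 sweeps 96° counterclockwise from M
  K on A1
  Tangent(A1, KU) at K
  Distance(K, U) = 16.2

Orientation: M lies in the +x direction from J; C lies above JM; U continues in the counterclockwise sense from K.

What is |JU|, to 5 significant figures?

56.664

J is at the origin; JM is horizontal with |JM| = 41.8 and M on the +x side, so M = (41.800, 0.0000). The tangent condition forces CM to be normal to JM, so C = M + (0, 9.8) = (41.800, 9.8000). On A1, M sits at bearing -90° from C; a 96° counterclockwise sweep puts K at bearing 6°, so K = C + 9.8·(cos 6°, sin 6°) = (51.546, 10.824). The tangent condition forces CK to be normal to KU, so KU runs along (−sin 6°, cos 6°); with |KU| = 16.2, U = (49.853, 26.936). Then |JU| = |U − J| = 56.664.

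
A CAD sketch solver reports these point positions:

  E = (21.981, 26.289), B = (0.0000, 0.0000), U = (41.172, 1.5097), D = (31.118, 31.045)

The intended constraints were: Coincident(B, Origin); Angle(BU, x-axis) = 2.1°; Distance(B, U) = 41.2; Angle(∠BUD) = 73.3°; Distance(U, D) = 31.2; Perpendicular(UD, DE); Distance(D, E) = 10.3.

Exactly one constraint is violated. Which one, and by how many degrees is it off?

Perpendicular(UD, DE) — off by 8.70°.

B = (0.00, 0.00) ✓; BU at 2.100° ✓; |BU| = 41.20 ✓; ∠BUD = 73.30° ✓; |UD| = 31.20 ✓; ∠(UD, DE) = 98.70° ✗; |DE| = 10.30 ✓.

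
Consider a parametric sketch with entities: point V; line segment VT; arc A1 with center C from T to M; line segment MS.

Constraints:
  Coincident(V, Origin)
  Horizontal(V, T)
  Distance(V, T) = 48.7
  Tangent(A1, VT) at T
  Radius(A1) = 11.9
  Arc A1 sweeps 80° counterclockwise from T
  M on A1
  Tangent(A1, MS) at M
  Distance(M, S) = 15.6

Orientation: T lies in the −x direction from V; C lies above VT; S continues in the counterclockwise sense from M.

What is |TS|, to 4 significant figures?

29.04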